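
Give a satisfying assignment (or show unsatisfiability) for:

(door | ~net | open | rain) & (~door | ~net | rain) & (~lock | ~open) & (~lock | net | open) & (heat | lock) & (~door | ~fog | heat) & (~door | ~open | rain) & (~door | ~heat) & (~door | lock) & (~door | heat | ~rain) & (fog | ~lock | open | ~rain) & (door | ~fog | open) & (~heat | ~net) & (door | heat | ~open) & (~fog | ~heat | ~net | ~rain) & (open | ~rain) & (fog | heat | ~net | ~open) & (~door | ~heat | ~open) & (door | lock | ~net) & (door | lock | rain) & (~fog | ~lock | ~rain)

Set net = False.
Try door = True:
  (~door | ~heat) forces heat = False.
  (heat | lock) forces lock = True.
  (~lock | ~open) forces open = False.
  clause (~lock | net | open) is falsified — backtrack.
So door = False.
Set open = True.
  then (~lock | ~open) forces lock = False.
  then (heat | lock) forces heat = True.
  then (door | lock | rain) forces rain = True.
Set fog = False.
All clauses satisfied.

net = False, door = False, open = True, heat = True, rain = True, fog = False, lock = False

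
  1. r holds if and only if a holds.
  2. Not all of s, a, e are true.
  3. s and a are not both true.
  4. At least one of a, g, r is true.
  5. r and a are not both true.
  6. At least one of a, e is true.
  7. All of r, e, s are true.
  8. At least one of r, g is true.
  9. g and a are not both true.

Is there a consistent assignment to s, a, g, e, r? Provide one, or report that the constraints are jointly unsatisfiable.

No satisfying assignment exists.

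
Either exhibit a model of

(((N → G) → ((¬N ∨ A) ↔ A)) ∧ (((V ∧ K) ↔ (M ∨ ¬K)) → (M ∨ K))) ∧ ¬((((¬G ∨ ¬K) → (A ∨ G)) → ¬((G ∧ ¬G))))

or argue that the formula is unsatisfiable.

The conjunct ¬((((¬G ∨ ¬K) → (A ∨ G)) → ¬((G ∧ ¬G)))) is unsatisfiable on its own:
  A=F, K=F, G=F: evaluates to False.
  A=F, K=F, G=T: evaluates to False.
  A=F, K=T, G=F: evaluates to False.
  A=F, K=T, G=T: evaluates to False.
  A=T, K=F, G=F: evaluates to False.
  A=T, K=F, G=T: evaluates to False.
  A=T, K=T, G=F: evaluates to False.
  A=T, K=T, G=T: evaluates to False.
So the whole conjunction is unsatisfiable.

UNSATISFIABLE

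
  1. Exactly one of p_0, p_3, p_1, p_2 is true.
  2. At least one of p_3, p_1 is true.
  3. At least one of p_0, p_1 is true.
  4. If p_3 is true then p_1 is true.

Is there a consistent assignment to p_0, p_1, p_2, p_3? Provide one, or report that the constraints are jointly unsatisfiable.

p_0=F; p_1=T; p_2=F; p_3=F

  (1) {p_0, p_3, p_1, p_2}: 1 true — exactly one ✓
  (2) {p_3, p_1}: 1 true — at least one ✓
  (3) {p_0, p_1}: 1 true — at least one ✓
  (4) p_3=F ⇒ p_1: vacuous ✓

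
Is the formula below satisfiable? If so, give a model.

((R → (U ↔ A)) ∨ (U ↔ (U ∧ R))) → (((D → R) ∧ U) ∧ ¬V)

U = True, D = True, V = False, R = True, A = True

  ((R → (U ↔ A)) ∨ (U ↔ (U ∧ R))) → (((D → R) ∧ U) ∧ ¬V) = True
    (R → (U ↔ A)) ∨ (U ↔ (U ∧ R)) = True
      R → (U ↔ A) = True
        U ↔ A = True
      U ↔ (U ∧ R) = True
        U ∧ R = True
    ((D → R) ∧ U) ∧ ¬V = True
      (D → R) ∧ U = True
        D → R = True
      ¬V = True
The formula evaluates to True.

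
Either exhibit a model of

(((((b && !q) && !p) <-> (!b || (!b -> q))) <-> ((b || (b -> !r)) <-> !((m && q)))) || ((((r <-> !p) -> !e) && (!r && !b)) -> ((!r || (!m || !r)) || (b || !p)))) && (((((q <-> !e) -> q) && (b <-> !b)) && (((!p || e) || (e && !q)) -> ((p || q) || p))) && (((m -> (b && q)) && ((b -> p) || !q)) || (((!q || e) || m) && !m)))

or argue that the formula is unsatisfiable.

UNSATISFIABLE

The conjunct b <-> !b is unsatisfiable on its own:
  b=F: evaluates to False.
  b=T: evaluates to False.
So the whole conjunction is unsatisfiable.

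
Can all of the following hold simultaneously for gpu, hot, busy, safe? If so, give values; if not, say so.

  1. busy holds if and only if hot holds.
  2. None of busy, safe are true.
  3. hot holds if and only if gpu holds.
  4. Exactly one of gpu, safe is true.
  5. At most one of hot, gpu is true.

Case busy = True:
  Constraint (2) is violated (busy=T) — contradiction.
Case busy = False:
  (1) with busy=F forces hot = False.
  (2) forces safe = False.
  (3) with hot=F forces gpu = False.
  Constraint (4) is violated (gpu=F, safe=F) — contradiction.
Both cases fail — unsatisfiable.

Unsatisfiable — no assignment works.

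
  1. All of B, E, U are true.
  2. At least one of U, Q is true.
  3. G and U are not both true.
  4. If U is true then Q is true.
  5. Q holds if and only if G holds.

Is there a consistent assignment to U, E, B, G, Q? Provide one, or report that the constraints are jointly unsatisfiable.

Case U = True:
  (1) forces B = True.
  (1) forces E = True.
  (3) with U=T forces G = False.
  (4) with U=T forces Q = True.
  Constraint (5) is violated (Q=T, G=F) — contradiction.
Case U = False:
  Constraint (1) is violated (U=F) — contradiction.
Both cases fail — unsatisfiable.

Unsatisfiable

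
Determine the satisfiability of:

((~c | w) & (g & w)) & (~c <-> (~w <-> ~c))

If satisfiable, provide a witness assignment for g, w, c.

The formula is unsatisfiable.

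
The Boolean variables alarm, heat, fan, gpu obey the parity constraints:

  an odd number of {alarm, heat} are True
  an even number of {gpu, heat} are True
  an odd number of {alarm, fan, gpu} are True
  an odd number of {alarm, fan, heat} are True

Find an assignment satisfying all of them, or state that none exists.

alarm = False, heat = True, fan = False, gpu = True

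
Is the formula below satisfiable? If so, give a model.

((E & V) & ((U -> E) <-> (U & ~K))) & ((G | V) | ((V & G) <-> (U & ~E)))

E = True, V = True, G = False, K = False, U = True

  (E & V) & ((U -> E) <-> (U & ~K)) = True
    E & V = True
    (U -> E) <-> (U & ~K) = True
      U -> E = True
      U & ~K = True
        ~K = True
  (G | V) | ((V & G) <-> (U & ~E)) = True
    G | V = True
    (V & G) <-> (U & ~E) = True
      V & G = False
      U & ~E = False
        ~E = False
Both conjuncts True, so the formula holds.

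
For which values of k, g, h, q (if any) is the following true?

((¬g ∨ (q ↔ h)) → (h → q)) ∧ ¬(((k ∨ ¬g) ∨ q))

k = False, g = True, h = False, q = False

  (¬g ∨ (q ↔ h)) → (h → q) = True
    ¬g ∨ (q ↔ h) = True
      ¬g = False
      q ↔ h = True
    h → q = True
  ¬(((k ∨ ¬g) ∨ q)) = True
    (k ∨ ¬g) ∨ q = False
      k ∨ ¬g = False
        ¬g = False
Both conjuncts True, so the formula holds.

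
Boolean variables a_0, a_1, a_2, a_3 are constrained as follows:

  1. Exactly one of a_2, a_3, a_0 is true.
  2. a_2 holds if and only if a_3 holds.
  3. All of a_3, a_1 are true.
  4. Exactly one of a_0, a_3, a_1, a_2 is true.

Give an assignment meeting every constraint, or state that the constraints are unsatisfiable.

Unsatisfiable — no assignment works.

Case a_1 = True:
  (3) forces a_3 = True.
  Constraint (4) is violated (a_3=T, a_1=T) — contradiction.
Case a_1 = False:
  Constraint (3) is violated (a_1=F) — contradiction.
Both cases fail — unsatisfiable.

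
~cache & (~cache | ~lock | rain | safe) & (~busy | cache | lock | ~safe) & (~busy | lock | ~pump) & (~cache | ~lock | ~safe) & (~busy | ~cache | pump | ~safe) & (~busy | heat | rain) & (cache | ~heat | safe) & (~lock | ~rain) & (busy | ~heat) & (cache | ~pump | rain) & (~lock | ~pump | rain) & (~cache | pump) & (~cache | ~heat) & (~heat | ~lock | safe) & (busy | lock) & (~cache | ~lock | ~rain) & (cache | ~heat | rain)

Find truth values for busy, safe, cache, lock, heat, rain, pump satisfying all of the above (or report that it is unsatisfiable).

busy: True; safe: False; cache: False; lock: False; heat: False; rain: True; pump: False

Unit clause (~cache) forces cache = False.
Set busy = True.
Set safe = False.
  then (cache | ~heat | safe) forces heat = False.
  then (~busy | heat | rain) forces rain = True.
  then (~lock | ~rain) forces lock = False.
  then (~busy | lock | ~pump) forces pump = False.
All clauses satisfied.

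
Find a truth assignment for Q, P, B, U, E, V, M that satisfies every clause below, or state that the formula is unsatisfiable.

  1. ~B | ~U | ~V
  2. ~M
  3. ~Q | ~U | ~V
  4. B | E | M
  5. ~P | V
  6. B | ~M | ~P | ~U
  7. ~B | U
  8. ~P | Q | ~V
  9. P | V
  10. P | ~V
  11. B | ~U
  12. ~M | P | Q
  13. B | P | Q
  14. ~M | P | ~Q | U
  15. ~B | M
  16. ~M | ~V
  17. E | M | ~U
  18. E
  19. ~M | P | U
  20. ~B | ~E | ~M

Q: True, P: True, B: False, U: False, E: True, V: True, M: False

Unit clause (~M) forces M = False.
In (~B | M) only ~B is left, so B = False.
Unit clause (E) forces E = True.
In (B | ~U) only ~U is left, so U = False.
Try Q = False:
  (B | P | Q) forces P = True.
  (~P | V) forces V = True.
  clause (~P | Q | ~V) is falsified — backtrack.
So Q = True.
Set P = True.
  then (~P | V) forces V = True.
All clauses satisfied.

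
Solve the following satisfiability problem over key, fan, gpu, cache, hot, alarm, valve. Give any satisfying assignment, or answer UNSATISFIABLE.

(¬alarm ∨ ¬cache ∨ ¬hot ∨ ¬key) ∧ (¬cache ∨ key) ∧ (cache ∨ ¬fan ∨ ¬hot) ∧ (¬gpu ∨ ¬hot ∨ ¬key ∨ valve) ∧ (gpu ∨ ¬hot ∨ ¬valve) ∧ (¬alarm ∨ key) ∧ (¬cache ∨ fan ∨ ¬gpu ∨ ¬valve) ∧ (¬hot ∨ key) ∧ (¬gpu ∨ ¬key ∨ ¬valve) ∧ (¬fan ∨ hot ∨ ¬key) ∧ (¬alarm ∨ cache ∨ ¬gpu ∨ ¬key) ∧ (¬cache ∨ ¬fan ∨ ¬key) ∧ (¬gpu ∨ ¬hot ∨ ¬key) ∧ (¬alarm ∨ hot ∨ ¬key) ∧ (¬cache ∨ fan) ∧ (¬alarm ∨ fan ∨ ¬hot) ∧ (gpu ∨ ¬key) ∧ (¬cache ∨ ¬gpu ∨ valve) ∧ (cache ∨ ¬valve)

key: False, fan: False, gpu: False, cache: False, hot: False, alarm: False, valve: False

Set key = False.
  then (¬cache ∨ key) forces cache = False.
  then (¬alarm ∨ key) forces alarm = False.
  then (¬hot ∨ key) forces hot = False.
  then (cache ∨ ¬valve) forces valve = False.
Set fan = False.
Set gpu = False.
All clauses satisfied.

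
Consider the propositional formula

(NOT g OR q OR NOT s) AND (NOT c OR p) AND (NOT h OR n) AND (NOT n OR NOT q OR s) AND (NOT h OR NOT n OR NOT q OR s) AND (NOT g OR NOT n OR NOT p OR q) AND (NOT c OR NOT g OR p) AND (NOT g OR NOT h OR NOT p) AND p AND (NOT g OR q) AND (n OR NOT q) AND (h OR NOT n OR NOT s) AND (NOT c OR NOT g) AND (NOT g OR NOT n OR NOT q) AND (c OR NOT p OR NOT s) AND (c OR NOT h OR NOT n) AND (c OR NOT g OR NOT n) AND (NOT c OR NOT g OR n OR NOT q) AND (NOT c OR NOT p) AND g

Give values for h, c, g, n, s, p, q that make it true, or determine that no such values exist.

Case g = True:
  (p) forces p = True.
  (NOT g OR NOT h OR NOT p) forces h = False.
  (NOT g OR q) forces q = True.
  (n OR NOT q) forces n = True.
  Clause (NOT g OR NOT n OR NOT q) is falsified — contradiction.
Case g = False:
  Clause (g) is falsified — contradiction.
Both cases fail, so the formula is unsatisfiable.

The formula is unsatisfiable.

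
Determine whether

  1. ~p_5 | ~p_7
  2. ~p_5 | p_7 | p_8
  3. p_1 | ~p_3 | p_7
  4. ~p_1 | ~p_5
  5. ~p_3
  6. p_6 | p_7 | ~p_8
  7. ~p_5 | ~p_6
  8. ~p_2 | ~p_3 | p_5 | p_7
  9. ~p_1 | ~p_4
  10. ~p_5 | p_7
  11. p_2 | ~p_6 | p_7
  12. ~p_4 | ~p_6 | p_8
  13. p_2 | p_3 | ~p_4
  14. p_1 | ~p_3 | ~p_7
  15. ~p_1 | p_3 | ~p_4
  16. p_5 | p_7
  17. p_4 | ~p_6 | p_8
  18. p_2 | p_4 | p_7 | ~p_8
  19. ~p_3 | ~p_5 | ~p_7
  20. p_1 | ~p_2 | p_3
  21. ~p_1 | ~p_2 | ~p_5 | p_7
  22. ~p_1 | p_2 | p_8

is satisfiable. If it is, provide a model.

Unit clause (~p_3) forces p_3 = False.
Set p_1 = True.
  then (~p_1 | ~p_5) forces p_5 = False.
  then (~p_1 | ~p_4) forces p_4 = False.
  then (p_5 | p_7) forces p_7 = True.
Set p_2 = False.
  then (~p_1 | p_2 | p_8) forces p_8 = True.
Set p_6 = False.
All clauses satisfied.

p_1: True, p_2: False, p_3: False, p_4: False, p_5: False, p_6: False, p_7: True, p_8: True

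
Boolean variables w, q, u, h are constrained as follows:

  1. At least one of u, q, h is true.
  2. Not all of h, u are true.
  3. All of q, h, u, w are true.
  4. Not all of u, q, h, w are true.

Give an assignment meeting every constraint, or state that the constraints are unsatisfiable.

Unsatisfiable

Case u = True:
  (2) with u=T forces h = False.
  Constraint (3) is violated (h=F) — contradiction.
Case u = False:
  Constraint (3) is violated (u=F) — contradiction.
Both cases fail — unsatisfiable.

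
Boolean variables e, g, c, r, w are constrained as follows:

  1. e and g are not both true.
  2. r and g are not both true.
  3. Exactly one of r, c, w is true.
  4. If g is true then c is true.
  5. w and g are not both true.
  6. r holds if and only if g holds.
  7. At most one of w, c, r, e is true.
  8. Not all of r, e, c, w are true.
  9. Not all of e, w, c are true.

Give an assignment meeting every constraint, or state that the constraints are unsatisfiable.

e: False; g: False; c: False; r: False; w: True

  (1) e=F, g=F — not both ✓
  (2) r=F, g=F — not both ✓
  (3) {r, c, w}: 1 true — exactly one ✓
  (4) g=F ⇒ c: vacuous ✓
  (5) w=T, g=F — not both ✓
  (6) r=F, g=F — same ✓
  (7) {w, c, r, e}: 1 true — at most one ✓
  (8) {r, e, c, w}: 1/4 true — not all ✓
  (9) {e, w, c}: 1/3 true — not all ✓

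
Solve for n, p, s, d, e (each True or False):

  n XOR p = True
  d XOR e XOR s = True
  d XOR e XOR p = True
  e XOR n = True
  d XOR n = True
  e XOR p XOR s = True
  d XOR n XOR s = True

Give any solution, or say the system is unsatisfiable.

Unsatisfiable — no assignment works.

Adding constraints 2, 4, 7 mod 2: every variable appears an even number of times on the left, so the left side is 0.
But the right sides sum to 1 (mod 2). 0 ≠ 1 — the system is inconsistent.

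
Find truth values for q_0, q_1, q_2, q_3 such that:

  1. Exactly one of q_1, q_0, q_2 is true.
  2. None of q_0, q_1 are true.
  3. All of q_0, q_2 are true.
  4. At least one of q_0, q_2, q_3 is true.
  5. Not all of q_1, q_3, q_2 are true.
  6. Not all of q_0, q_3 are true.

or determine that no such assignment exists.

No satisfying assignment exists.

Case q_0 = True:
  Constraint (2) is violated (q_0=T) — contradiction.
Case q_0 = False:
  Constraint (3) is violated (q_0=F) — contradiction.
Both cases fail — unsatisfiable.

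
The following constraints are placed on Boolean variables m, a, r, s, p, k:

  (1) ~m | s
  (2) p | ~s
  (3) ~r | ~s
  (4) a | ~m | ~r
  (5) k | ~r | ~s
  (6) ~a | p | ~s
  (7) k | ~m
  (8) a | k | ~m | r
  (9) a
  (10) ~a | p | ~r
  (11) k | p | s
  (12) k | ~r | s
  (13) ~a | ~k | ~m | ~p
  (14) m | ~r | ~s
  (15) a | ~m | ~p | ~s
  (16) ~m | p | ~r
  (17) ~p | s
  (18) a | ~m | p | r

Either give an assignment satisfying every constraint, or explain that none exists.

Unit clause (a) forces a = True.
Try m = True:
  (~m | s) forces s = True.
  (p | ~s) forces p = True.
  (~r | ~s) forces r = False.
  (k | ~m) forces k = True.
  clause (~a | ~k | ~m | ~p) is falsified — backtrack.
So m = False.
Try r = True:
  (~r | ~s) forces s = False.
  (~a | p | ~r) forces p = True.
  clause (~p | s) is falsified — backtrack.
So r = False.
Set s = True.
  then (p | ~s) forces p = True.
Set k = True.
All clauses satisfied.

m: False, a: True, r: False, s: True, p: True, k: True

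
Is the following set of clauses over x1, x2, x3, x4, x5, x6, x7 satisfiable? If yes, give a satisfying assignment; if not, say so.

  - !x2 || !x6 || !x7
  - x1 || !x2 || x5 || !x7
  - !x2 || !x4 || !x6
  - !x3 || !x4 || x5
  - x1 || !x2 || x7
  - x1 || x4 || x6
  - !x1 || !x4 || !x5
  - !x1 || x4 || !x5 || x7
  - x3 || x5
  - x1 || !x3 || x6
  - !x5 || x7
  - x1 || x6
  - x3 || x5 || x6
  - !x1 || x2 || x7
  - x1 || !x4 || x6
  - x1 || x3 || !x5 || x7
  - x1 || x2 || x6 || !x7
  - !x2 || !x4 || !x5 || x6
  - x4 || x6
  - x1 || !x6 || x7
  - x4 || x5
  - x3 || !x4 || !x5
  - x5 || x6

x1: False, x2: False, x3: True, x4: False, x5: True, x6: True, x7: True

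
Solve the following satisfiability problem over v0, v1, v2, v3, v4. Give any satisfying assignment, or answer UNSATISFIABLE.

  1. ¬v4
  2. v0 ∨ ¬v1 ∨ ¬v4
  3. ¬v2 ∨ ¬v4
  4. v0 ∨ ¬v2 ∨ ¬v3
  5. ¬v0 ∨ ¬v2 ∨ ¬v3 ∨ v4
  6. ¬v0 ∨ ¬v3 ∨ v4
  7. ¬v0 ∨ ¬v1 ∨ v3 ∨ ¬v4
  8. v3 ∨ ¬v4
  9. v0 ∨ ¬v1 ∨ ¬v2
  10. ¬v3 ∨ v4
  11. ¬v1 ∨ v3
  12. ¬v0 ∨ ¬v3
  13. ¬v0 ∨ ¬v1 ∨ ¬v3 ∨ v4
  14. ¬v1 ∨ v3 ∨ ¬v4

v0 = True; v1 = False; v2 = True; v3 = False; v4 = False

Unit clause (¬v4) forces v4 = False.
In (¬v3 ∨ v4) only ¬v3 is left, so v3 = False.
In (¬v1 ∨ v3) only ¬v1 is left, so v1 = False.
Set v0 = True.
Set v2 = True.
All clauses satisfied.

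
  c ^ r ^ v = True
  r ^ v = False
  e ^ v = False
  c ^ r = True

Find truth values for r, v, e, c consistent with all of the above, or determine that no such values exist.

r: False, v: False, e: False, c: True

c ^ r ^ v = T ^ F ^ F = True ✓
r ^ v = F ^ F = False ✓
e ^ v = F ^ F = False ✓
c ^ r = T ^ F = True ✓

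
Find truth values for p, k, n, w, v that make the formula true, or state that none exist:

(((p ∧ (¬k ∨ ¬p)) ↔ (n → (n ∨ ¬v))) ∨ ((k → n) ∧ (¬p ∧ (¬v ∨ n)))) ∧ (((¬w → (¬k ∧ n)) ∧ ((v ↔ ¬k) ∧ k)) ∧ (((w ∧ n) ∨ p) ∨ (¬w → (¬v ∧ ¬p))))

p = False; k = True; n = True; w = True; v = False

  ((p ∧ (¬k ∨ ¬p)) ↔ (n → (n ∨ ¬v))) ∨ ((k → n) ∧ (¬p ∧ (¬v ∨ n))) = True
    (p ∧ (¬k ∨ ¬p)) ↔ (n → (n ∨ ¬v)) = False
      p ∧ (¬k ∨ ¬p) = False
        ¬k ∨ ¬p = True
          ¬k = False
          ¬p = True
      n → (n ∨ ¬v) = True
        n ∨ ¬v = True
          ¬v = True
    (k → n) ∧ (¬p ∧ (¬v ∨ n)) = True
      k → n = True
      ¬p ∧ (¬v ∨ n) = True
        ¬p = True
        ¬v ∨ n = True
          ¬v = True
  ((¬w → (¬k ∧ n)) ∧ ((v ↔ ¬k) ∧ k)) ∧ (((w ∧ n) ∨ p) ∨ (¬w → (¬v ∧ ¬p))) = True
    (¬w → (¬k ∧ n)) ∧ ((v ↔ ¬k) ∧ k) = True
      ¬w → (¬k ∧ n) = True
        ¬w = False
        ¬k ∧ n = False
          ¬k = False
      (v ↔ ¬k) ∧ k = True
        v ↔ ¬k = True
          ¬k = False
    ((w ∧ n) ∨ p) ∨ (¬w → (¬v ∧ ¬p)) = True
      (w ∧ n) ∨ p = True
        w ∧ n = True
      ¬w → (¬v ∧ ¬p) = True
        ¬w = False
        ¬v ∧ ¬p = True
          ¬v = True
          ¬p = True
Both conjuncts True, so the formula holds.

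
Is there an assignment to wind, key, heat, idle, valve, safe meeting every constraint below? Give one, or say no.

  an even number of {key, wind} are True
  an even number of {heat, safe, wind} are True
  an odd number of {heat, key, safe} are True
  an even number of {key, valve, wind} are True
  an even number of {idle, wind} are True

No satisfying assignment exists.

Adding constraints 1, 2, 3 mod 2: every variable appears an even number of times on the left, so the left side is 0.
But the right sides sum to 1 (mod 2). 0 ≠ 1 — the system is inconsistent.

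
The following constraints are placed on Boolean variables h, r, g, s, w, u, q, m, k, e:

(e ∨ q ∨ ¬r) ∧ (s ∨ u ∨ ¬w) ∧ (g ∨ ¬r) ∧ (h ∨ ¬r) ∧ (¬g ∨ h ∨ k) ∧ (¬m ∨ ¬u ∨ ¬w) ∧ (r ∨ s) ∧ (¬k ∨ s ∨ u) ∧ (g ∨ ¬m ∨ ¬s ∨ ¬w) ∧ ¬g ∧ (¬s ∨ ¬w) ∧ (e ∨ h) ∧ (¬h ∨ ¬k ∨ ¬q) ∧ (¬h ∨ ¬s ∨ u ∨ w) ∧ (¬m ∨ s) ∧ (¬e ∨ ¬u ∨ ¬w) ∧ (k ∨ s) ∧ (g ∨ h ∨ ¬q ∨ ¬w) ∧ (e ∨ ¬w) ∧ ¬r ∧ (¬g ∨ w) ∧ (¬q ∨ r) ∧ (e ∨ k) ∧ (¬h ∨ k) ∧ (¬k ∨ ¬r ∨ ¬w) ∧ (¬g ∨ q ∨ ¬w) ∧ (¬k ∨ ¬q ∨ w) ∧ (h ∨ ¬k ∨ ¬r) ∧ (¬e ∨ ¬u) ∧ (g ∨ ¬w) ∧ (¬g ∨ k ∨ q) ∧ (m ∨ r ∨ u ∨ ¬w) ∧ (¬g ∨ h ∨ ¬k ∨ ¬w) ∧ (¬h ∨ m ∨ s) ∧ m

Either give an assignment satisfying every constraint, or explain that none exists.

Unit clause (¬g) forces g = False.
Unit clause (¬r) forces r = False.
In (¬q ∨ r) only ¬q is left, so q = False.
In (g ∨ ¬w) only ¬w is left, so w = False.
Unit clause (m) forces m = True.
In (r ∨ s) only s is left, so s = True.
Set h = False.
  then (e ∨ h) forces e = True.
  then (¬e ∨ ¬u) forces u = False.
Set k = False.
All clauses satisfied.

h = False, r = False, g = False, s = True, w = False, u = False, q = False, m = True, k = False, e = True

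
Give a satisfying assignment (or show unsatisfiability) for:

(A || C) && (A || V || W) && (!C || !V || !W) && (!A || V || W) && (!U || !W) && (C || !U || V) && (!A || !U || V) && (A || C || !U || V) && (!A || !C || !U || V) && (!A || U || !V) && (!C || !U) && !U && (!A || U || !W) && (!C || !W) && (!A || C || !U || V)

Unit clause (!U) forces U = False.
Set V = True.
  then (!A || U || !V) forces A = False.
  then (A || C) forces C = True.
  then (!C || !V || !W) forces W = False.
All clauses satisfied.

V: True, C: True, W: False, A: False, U: False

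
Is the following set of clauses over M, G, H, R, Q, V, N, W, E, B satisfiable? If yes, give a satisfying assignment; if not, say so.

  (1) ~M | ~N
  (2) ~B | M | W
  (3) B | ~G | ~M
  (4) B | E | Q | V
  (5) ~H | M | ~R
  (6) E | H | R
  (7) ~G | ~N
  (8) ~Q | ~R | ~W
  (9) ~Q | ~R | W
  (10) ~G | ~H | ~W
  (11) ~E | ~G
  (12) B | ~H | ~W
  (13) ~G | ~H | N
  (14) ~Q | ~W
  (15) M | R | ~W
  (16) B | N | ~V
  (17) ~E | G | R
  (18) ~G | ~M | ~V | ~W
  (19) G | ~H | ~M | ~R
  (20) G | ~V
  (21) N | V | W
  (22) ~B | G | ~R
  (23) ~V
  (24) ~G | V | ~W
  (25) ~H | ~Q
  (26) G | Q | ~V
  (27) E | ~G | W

Unit clause (~V) forces V = False.
Set M = False.
Set G = False.
Set H = False.
Try R = False:
  (E | H | R) forces E = True.
  clause (~E | G | R) is falsified — backtrack.
So R = True.
  then (~B | G | ~R) forces B = False.
Set Q = False.
  then (B | E | Q | V) forces E = True.
Set N = True.
Set W = True.
All clauses satisfied.

M=F; G=F; H=F; R=T; Q=F; V=F; N=T; W=T; E=T; B=F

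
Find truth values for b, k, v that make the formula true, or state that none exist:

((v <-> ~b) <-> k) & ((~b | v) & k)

b = False; k = True; v = True

  (v <-> ~b) <-> k = True
    v <-> ~b = True
      ~b = True
  (~b | v) & k = True
    ~b | v = True
      ~b = True
Both conjuncts True, so the formula holds.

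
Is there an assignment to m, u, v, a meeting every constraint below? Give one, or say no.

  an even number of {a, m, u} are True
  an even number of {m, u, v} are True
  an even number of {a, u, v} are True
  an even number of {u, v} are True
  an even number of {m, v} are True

m = False, u = False, v = False, a = False

{a, m, u}: 0 true → even ✓
{m, u, v}: 0 true → even ✓
{a, u, v}: 0 true → even ✓
{u, v}: 0 true → even ✓
{m, v}: 0 true → even ✓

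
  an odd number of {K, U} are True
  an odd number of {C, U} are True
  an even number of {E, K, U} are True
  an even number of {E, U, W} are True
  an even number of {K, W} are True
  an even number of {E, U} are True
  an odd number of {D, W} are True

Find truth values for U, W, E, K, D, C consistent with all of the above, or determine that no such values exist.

U: True, W: False, E: True, K: False, D: True, C: False

{K, U}: 1 true → odd ✓
{C, U}: 1 true → odd ✓
{E, K, U}: 2 true → even ✓
{E, U, W}: 2 true → even ✓
{K, W}: 0 true → even ✓
{E, U}: 2 true → even ✓
{D, W}: 1 true → odd ✓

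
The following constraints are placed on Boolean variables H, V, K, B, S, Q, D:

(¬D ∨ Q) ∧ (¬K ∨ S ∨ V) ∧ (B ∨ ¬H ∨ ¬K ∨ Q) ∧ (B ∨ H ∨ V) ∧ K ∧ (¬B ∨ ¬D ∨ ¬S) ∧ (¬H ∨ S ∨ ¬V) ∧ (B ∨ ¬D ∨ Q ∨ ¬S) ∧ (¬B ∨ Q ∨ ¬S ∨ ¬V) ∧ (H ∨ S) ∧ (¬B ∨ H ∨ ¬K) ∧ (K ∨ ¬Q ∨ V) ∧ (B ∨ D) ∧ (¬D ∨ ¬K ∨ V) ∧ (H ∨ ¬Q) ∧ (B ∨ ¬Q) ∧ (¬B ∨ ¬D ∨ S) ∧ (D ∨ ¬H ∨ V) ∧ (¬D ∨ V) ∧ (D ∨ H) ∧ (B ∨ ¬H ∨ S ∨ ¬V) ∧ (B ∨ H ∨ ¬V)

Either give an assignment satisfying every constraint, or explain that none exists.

H = True, V = True, K = True, B = True, S = True, Q = True, D = False

Unit clause (K) forces K = True.
Try H = False:
  (H ∨ S) forces S = True.
  (¬B ∨ H ∨ ¬K) forces B = False.
  (B ∨ H ∨ V) forces V = True.
  clause (B ∨ H ∨ ¬V) is falsified — backtrack.
So H = True.
Set V = True.
  then (¬H ∨ S ∨ ¬V) forces S = True.
Try B = False:
  (B ∨ ¬H ∨ ¬K ∨ Q) forces Q = True.
  clause (B ∨ ¬Q) is falsified — backtrack.
So B = True.
  then (¬B ∨ ¬D ∨ ¬S) forces D = False.
  then (¬B ∨ Q ∨ ¬S ∨ ¬V) forces Q = True.
All clauses satisfied.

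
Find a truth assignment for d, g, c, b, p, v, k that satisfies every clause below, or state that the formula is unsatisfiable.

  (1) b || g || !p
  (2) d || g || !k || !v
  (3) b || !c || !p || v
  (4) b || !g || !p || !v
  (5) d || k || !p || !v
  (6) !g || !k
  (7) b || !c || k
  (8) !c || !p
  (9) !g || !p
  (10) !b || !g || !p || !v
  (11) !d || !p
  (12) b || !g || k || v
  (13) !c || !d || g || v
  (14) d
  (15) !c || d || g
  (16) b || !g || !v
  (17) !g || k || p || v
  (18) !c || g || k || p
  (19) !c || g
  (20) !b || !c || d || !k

d=T; g=F; c=F; b=F; p=F; v=T; k=T

Unit clause (d) forces d = True.
In (!d || !p) only !p is left, so p = False.
Set g = False.
  then (!c || g) forces c = False.
Set b = False.
Set v = True.
Set k = True.
All clauses satisfied.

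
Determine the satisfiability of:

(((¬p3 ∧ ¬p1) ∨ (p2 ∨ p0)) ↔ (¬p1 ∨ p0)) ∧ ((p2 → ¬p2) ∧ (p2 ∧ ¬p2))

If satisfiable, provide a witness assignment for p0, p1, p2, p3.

Case p2 = True: the conjunct p2 → ¬p2 becomes True → ¬True = False.
Case p2 = False: the conjunct p2 is False.
Both cases fail — unsatisfiable.

UNSATISFIABLE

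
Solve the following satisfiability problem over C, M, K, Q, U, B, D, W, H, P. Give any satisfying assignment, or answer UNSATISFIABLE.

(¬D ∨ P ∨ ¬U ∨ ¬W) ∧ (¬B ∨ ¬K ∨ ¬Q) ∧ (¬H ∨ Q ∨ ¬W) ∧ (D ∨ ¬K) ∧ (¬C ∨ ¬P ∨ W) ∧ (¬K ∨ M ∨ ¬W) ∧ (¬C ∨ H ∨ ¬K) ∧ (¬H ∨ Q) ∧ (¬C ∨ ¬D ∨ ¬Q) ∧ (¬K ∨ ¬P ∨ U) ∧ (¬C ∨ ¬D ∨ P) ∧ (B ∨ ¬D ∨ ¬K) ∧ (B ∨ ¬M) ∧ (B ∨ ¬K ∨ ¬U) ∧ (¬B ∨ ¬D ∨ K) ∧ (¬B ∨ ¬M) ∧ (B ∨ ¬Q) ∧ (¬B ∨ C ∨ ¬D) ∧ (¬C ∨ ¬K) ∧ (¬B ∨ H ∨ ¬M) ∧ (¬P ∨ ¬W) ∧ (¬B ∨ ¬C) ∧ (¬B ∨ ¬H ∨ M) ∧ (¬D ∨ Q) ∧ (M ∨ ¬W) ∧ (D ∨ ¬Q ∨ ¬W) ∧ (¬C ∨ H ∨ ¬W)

C = False; M = False; K = False; Q = True; U = True; B = True; D = False; W = False; H = False; P = False

Set C = False.
Try M = True:
  (B ∨ ¬M) forces B = True.
  clause (¬B ∨ ¬M) is falsified — backtrack.
So M = False.
  then (M ∨ ¬W) forces W = False.
Try K = True:
  (D ∨ ¬K) forces D = True.
  (B ∨ ¬D ∨ ¬K) forces B = True.
  clause (¬B ∨ C ∨ ¬D) is falsified — backtrack.
So K = False.
Set Q = True.
  then (B ∨ ¬Q) forces B = True.
  then (¬B ∨ C ∨ ¬D) forces D = False.
  then (¬B ∨ ¬H ∨ M) forces H = False.
Set U = True.
Set P = False.
All clauses satisfied.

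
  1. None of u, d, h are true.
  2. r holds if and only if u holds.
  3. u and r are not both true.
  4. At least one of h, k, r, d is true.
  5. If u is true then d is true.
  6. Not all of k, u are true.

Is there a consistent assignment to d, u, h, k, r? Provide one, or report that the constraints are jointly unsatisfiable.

d = False; u = False; h = False; k = True; r = False

  (1) {u, d, h}: 0 true — none ✓
  (2) r=F, u=F — same ✓
  (3) u=F, r=F — not both ✓
  (4) {h, k, r, d}: 1 true — at least one ✓
  (5) u=F ⇒ d: vacuous ✓
  (6) {k, u}: 1/2 true — not all ✓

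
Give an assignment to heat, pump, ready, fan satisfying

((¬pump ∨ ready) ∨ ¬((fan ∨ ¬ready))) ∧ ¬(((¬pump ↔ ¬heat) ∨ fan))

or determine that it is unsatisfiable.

heat = True, pump = False, ready = True, fan = False

  (¬pump ∨ ready) ∨ ¬((fan ∨ ¬ready)) = True
    ¬pump ∨ ready = True
      ¬pump = True
    ¬((fan ∨ ¬ready)) = True
      fan ∨ ¬ready = False
        ¬ready = False
  ¬(((¬pump ↔ ¬heat) ∨ fan)) = True
    (¬pump ↔ ¬heat) ∨ fan = False
      ¬pump ↔ ¬heat = False
        ¬pump = True
        ¬heat = False
Both conjuncts True, so the formula holds.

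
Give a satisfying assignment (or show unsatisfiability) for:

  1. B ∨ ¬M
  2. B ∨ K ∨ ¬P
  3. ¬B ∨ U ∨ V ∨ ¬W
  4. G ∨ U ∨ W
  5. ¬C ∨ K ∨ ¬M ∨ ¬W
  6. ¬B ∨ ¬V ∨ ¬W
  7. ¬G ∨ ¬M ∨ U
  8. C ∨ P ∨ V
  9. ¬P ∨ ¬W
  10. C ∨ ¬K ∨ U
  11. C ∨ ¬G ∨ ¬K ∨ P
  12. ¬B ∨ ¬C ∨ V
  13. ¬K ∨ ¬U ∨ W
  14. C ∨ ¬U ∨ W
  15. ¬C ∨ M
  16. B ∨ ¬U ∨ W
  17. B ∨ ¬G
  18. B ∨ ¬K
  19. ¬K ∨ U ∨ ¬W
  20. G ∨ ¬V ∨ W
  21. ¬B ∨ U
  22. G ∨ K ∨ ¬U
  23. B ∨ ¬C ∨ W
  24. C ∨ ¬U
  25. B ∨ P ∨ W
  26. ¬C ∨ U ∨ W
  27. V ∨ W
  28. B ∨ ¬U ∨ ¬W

Set C = False.
  then (C ∨ ¬U) forces U = False.
  then (C ∨ ¬K ∨ U) forces K = False.
  then (¬B ∨ U) forces B = False.
  then (B ∨ ¬M) forces M = False.
  then (B ∨ K ∨ ¬P) forces P = False.
  then (C ∨ P ∨ V) forces V = True.
  then (B ∨ ¬G) forces G = False.
  then (G ∨ ¬V ∨ W) forces W = True.
All clauses satisfied.

C = False, P = False, G = False, M = False, U = False, V = True, W = True, B = False, K = False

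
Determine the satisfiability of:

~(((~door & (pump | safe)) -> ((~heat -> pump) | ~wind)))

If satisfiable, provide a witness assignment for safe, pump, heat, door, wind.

safe = True, pump = False, heat = False, door = False, wind = True

  ~(((~door & (pump | safe)) -> ((~heat -> pump) | ~wind))) = True
    (~door & (pump | safe)) -> ((~heat -> pump) | ~wind) = False
      ~door & (pump | safe) = True
        ~door = True
        pump | safe = True
      (~heat -> pump) | ~wind = False
        ~heat -> pump = False
          ~heat = True
        ~wind = False
The formula evaluates to True.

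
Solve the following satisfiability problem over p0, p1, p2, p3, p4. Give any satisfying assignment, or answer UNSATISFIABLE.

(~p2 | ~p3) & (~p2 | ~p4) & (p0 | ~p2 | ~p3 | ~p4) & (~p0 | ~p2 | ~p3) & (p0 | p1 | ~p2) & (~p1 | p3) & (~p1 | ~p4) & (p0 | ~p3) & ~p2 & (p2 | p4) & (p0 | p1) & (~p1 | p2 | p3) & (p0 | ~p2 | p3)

p0 = True, p1 = False, p2 = False, p3 = True, p4 = True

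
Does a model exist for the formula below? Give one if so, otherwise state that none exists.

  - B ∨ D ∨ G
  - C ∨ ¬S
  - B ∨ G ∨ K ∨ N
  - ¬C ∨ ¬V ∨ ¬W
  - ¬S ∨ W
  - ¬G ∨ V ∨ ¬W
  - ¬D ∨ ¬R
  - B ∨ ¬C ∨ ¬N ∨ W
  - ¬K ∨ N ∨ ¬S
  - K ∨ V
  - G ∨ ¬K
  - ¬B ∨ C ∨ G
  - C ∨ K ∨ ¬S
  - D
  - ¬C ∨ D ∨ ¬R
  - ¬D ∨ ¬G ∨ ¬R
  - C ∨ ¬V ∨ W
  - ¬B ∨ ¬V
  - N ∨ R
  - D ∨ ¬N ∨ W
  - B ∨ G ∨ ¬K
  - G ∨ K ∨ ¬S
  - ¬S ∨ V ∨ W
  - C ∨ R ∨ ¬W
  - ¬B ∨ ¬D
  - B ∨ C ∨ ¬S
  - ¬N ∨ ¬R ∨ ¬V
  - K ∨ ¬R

R = False; B = False; N = True; G = True; K = True; C = False; D = True; S = False; W = False; V = False

Unit clause (D) forces D = True.
In (¬B ∨ ¬D) only ¬B is left, so B = False.
In (¬D ∨ ¬R) only ¬R is left, so R = False.
In (N ∨ R) only N is left, so N = True.
Set G = True.
Set K = True.
Try C = True:
  (B ∨ ¬C ∨ ¬N ∨ W) forces W = True.
  (¬C ∨ ¬V ∨ ¬W) forces V = False.
  clause (¬G ∨ V ∨ ¬W) is falsified — backtrack.
So C = False.
  then (C ∨ ¬S) forces S = False.
  then (C ∨ R ∨ ¬W) forces W = False.
  then (C ∨ ¬V ∨ W) forces V = False.
All clauses satisfied.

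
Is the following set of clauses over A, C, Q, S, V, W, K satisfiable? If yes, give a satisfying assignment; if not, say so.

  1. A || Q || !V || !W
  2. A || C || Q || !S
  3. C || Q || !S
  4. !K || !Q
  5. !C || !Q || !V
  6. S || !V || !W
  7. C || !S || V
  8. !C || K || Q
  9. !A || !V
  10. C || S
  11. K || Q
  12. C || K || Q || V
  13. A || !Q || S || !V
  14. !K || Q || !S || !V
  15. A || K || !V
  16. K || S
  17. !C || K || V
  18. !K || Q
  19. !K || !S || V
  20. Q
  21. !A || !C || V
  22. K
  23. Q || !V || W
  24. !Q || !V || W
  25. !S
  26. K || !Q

Case Q = True:
  (!K || !Q) forces K = False.
  Clause (K) is falsified — contradiction.
Case Q = False:
  Clause (Q) is falsified — contradiction.
Both cases fail, so the formula is unsatisfiable.

No satisfying assignment exists.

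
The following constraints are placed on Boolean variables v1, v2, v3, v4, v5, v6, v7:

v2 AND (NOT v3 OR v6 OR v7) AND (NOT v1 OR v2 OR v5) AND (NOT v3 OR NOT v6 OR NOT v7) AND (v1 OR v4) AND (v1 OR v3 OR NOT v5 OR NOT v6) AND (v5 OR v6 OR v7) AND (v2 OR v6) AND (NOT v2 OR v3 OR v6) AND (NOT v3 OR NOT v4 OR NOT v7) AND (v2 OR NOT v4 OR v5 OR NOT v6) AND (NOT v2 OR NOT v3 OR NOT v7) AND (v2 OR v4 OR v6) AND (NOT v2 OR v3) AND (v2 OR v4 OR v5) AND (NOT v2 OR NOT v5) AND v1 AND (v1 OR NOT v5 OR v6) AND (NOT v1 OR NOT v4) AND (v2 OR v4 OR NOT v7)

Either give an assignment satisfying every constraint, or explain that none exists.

Unit clause (v2) forces v2 = True.
In (NOT v2 OR v3) only v3 is left, so v3 = True.
In (NOT v2 OR NOT v5) only NOT v5 is left, so v5 = False.
Unit clause (v1) forces v1 = True.
In (NOT v1 OR NOT v4) only NOT v4 is left, so v4 = False.
In (NOT v2 OR NOT v3 OR NOT v7) only NOT v7 is left, so v7 = False.
In (NOT v3 OR v6 OR v7) only v6 is left, so v6 = True.
All clauses satisfied.

v1: True, v2: True, v3: True, v4: False, v5: False, v6: True, v7: False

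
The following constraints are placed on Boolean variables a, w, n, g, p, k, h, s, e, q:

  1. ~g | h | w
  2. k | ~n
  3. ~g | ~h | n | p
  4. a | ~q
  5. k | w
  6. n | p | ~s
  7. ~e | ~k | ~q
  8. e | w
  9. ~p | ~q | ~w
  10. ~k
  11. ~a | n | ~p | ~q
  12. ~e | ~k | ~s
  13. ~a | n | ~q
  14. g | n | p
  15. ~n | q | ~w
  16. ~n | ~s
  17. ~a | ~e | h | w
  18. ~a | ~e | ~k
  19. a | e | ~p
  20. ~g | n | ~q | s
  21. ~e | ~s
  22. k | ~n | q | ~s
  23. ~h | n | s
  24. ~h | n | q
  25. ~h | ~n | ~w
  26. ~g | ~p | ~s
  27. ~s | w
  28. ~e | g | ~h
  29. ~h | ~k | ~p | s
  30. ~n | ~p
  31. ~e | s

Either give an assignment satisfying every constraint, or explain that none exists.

Unit clause (~k) forces k = False.
In (k | ~n) only ~n is left, so n = False.
In (k | w) only w is left, so w = True.
Set a = True.
  then (~a | n | ~q) forces q = False.
  then (~h | n | q) forces h = False.
Set g = False.
  then (g | n | p) forces p = True.
Set s = False.
  then (~e | s) forces e = False.
All clauses satisfied.

a=T, w=T, n=F, g=F, p=T, k=F, h=F, s=F, e=F, q=F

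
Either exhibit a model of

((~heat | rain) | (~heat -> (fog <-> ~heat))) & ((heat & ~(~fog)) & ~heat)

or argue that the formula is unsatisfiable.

Case heat = True: the conjunct ~heat is False.
Case heat = False: the conjunct heat is False.
Both cases fail — unsatisfiable.

Unsatisfiable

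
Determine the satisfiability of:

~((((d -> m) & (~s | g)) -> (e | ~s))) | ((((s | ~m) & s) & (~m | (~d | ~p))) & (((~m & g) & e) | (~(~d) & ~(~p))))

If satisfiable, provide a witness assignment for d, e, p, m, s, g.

d=T; e=T; p=T; m=F; s=T; g=F

  ~((((d -> m) & (~s | g)) -> (e | ~s))) | ((((s | ~m) & s) & (~m | (~d | ~p))) & (((~m & g) & e) | (~(~d) & ~(~p)))) = True
    ~((((d -> m) & (~s | g)) -> (e | ~s))) = False
      ((d -> m) & (~s | g)) -> (e | ~s) = True
        (d -> m) & (~s | g) = False
          d -> m = False
          ~s | g = False
            ~s = False
        e | ~s = True
          ~s = False
    (((s | ~m) & s) & (~m | (~d | ~p))) & (((~m & g) & e) | (~(~d) & ~(~p))) = True
      ((s | ~m) & s) & (~m | (~d | ~p)) = True
        (s | ~m) & s = True
          s | ~m = True
            ~m = True
        ~m | (~d | ~p) = True
          ~m = True
          ~d | ~p = False
            ~d = False
            ~p = False
      ((~m & g) & e) | (~(~d) & ~(~p)) = True
        (~m & g) & e = False
          ~m & g = False
            ~m = True
        ~(~d) & ~(~p) = True
          ~(~d) = True
            ~d = False
          ~(~p) = True
            ~p = False
The formula evaluates to True.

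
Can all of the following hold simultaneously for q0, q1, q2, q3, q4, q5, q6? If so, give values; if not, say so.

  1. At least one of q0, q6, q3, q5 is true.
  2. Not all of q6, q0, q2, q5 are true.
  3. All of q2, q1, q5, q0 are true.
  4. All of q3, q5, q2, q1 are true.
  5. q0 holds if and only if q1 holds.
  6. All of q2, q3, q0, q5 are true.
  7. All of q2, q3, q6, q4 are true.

Unsatisfiable

Case q0 = True:
  (3) forces q2 = True.
  (3) forces q1 = True.
  (3) forces q5 = True.
  (2) with q0=T, q2=T, q5=T forces q6 = False.
  Constraint (7) is violated (q6=F) — contradiction.
Case q0 = False:
  Constraint (3) is violated (q0=F) — contradiction.
Both cases fail — unsatisfiable.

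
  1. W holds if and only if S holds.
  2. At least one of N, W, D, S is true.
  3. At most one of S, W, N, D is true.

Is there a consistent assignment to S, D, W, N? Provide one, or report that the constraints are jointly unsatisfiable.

S=F; D=F; W=F; N=T

  (1) W=F, S=F — same ✓
  (2) {N, W, D, S}: 1 true — at least one ✓
  (3) {S, W, N, D}: 1 true — at most one ✓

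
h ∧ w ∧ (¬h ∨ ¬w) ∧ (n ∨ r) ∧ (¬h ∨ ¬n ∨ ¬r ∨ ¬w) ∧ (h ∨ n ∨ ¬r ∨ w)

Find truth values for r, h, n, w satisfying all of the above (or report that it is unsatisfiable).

Case h = True:
  (w) forces w = True.
  Clause (¬h ∨ ¬w) is falsified — contradiction.
Case h = False:
  Clause (h) is falsified — contradiction.
Both cases fail, so the formula is unsatisfiable.

Unsatisfiable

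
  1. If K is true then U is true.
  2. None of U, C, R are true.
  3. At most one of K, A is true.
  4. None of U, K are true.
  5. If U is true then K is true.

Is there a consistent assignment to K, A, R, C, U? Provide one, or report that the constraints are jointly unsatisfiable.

K = False, A = False, R = False, C = False, U = False

  (1) K=F ⇒ U: vacuous ✓
  (2) {U, C, R}: 0 true — none ✓
  (3) {K, A}: 0 true — at most one ✓
  (4) {U, K}: 0 true — none ✓
  (5) U=F ⇒ K: vacuous ✓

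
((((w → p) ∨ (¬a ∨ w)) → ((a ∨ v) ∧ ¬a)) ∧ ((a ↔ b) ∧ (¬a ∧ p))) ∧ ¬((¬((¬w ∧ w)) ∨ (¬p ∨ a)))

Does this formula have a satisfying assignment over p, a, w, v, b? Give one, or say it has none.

UNSATISFIABLE

The conjunct ¬((¬((¬w ∧ w)) ∨ (¬p ∨ a))) is unsatisfiable on its own:
  p=F, a=F, w=F: evaluates to False.
  p=F, a=F, w=T: evaluates to False.
  p=F, a=T, w=F: evaluates to False.
  p=F, a=T, w=T: evaluates to False.
  p=T, a=F, w=F: evaluates to False.
  p=T, a=F, w=T: evaluates to False.
  p=T, a=T, w=F: evaluates to False.
  p=T, a=T, w=T: evaluates to False.
So the whole conjunction is unsatisfiable.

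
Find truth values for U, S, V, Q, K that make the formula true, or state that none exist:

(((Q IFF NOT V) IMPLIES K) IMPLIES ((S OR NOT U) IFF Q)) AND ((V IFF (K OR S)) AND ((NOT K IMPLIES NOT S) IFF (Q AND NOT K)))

U = False, S = True, V = True, Q = False, K = False

  ((Q IFF NOT V) IMPLIES K) IMPLIES ((S OR NOT U) IFF Q) = True
    (Q IFF NOT V) IMPLIES K = False
      Q IFF NOT V = True
        NOT V = False
    (S OR NOT U) IFF Q = False
      S OR NOT U = True
        NOT U = True
  (V IFF (K OR S)) AND ((NOT K IMPLIES NOT S) IFF (Q AND NOT K)) = True
    V IFF (K OR S) = True
      K OR S = True
    (NOT K IMPLIES NOT S) IFF (Q AND NOT K) = True
      NOT K IMPLIES NOT S = False
        NOT K = True
        NOT S = False
      Q AND NOT K = False
        NOT K = True
Both conjuncts True, so the formula holds.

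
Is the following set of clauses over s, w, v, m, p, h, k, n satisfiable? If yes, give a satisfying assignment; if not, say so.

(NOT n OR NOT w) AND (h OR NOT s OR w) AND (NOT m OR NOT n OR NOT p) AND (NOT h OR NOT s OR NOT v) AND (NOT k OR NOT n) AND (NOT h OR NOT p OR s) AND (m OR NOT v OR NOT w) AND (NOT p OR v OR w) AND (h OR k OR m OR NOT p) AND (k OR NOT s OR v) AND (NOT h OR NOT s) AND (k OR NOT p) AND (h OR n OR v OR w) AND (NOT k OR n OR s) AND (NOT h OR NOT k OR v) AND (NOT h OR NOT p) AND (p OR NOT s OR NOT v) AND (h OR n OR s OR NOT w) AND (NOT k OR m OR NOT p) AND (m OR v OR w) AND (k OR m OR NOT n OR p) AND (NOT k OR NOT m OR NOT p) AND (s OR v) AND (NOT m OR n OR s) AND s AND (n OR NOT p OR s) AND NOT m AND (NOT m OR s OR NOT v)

s: True; w: True; v: False; m: False; p: False; h: False; k: True; n: False

Unit clause (s) forces s = True.
Unit clause (NOT m) forces m = False.
In (NOT h OR NOT s) only NOT h is left, so h = False.
In (h OR NOT s OR w) only w is left, so w = True.
In (m OR NOT v OR NOT w) only NOT v is left, so v = False.
In (k OR NOT s OR v) only k is left, so k = True.
In (NOT k OR m OR NOT p) only NOT p is left, so p = False.
In (NOT n OR NOT w) only NOT n is left, so n = False.
All clauses satisfied.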